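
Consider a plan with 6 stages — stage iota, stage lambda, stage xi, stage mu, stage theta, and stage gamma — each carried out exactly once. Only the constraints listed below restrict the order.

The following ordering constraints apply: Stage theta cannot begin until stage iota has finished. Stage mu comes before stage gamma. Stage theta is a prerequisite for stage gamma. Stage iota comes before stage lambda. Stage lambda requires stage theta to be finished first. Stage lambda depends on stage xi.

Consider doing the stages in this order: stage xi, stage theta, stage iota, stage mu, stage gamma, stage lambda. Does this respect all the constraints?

In the proposed order, stage theta appears before stage iota.
But one of the constraints requires stage iota before stage theta, so this ordering violates it.

No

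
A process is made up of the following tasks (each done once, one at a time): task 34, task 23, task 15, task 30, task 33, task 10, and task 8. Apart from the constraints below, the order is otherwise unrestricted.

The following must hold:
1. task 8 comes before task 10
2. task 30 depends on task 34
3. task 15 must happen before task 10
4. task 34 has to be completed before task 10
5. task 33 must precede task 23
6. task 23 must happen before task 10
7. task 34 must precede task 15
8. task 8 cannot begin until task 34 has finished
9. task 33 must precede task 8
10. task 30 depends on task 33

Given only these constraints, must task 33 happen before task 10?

Yes

Chaining the stated constraints: task 33 → task 23 → task 10.
Hence task 33 necessarily comes before task 10.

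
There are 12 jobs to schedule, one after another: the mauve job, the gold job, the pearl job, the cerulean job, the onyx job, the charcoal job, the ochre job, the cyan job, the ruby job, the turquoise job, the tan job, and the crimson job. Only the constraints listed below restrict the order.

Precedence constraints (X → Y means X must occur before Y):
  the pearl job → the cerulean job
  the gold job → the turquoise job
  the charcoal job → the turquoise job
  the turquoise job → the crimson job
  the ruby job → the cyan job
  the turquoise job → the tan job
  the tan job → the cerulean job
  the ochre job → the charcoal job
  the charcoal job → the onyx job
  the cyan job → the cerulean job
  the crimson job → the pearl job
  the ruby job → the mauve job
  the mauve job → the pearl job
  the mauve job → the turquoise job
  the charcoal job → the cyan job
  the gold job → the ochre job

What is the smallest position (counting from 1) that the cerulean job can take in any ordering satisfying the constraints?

11

Working backwards through the constraints from the cerulean job, its full set of required predecessors is the mauve job, the gold job, the pearl job, the charcoal job, the ochre job, the cyan job, the ruby job, the turquoise job, the tan job, the crimson job — 10 of them.
With 10 mandatory predecessors, the earliest the cerulean job can sit is position 10+1 = 11, and placing just those 10 first achieves it.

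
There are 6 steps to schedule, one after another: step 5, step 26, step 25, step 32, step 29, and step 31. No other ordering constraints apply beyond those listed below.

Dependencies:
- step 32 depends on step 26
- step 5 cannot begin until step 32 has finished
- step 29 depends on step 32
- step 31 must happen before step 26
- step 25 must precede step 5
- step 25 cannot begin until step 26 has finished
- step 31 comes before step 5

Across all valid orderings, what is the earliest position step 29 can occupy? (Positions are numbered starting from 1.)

Every step that must precede step 29 has to come before it. Tracing all chains that end at step 29, those steps are: step 26, step 32, step 31 — 3 in total.
So at minimum 3 steps come before step 29, putting step 29 no earlier than position 4. That position is achievable by scheduling exactly those predecessors first.

4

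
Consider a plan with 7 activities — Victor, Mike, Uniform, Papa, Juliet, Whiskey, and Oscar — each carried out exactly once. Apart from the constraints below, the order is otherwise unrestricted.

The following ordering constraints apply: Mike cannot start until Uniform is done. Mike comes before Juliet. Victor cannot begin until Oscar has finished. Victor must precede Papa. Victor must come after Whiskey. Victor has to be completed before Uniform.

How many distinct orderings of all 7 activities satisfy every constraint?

The activities with no prerequisites are Whiskey, Oscar; any of them can be placed first.
Counting all ways to extend the partial order to a total order gives 8.

8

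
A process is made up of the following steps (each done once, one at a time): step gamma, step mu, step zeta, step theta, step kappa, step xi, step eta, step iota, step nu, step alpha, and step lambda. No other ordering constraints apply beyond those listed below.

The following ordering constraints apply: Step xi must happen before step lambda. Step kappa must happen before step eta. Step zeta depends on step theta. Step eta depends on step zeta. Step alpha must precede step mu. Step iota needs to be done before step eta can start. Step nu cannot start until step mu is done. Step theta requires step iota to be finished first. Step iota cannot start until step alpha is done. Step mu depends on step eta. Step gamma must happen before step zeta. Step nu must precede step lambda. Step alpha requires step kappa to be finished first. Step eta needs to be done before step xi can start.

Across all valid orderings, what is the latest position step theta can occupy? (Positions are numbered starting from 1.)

5

Every step that must follow step theta has to come after it. Tracing all chains starting from step theta, those steps are: step mu, step zeta, step xi, step eta, step nu, step lambda — 6 in total.
With 6 mandatory successors out of 11 steps total, the latest slot for step theta is 11−6 = 5, and it's reachable by doing all non-successors before step theta.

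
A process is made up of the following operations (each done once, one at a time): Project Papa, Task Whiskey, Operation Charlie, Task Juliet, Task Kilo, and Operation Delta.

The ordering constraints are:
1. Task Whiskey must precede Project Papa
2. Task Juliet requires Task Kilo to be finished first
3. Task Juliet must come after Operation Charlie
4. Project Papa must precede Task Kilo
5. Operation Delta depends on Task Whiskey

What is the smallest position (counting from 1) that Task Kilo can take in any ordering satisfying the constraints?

3

Working backwards through the constraints from Task Kilo, its full set of required predecessors is Project Papa, Task Whiskey — 2 of them.
So at minimum 2 operations come before Task Kilo, putting Task Kilo no earlier than position 3. That position is achievable by scheduling exactly those predecessors first.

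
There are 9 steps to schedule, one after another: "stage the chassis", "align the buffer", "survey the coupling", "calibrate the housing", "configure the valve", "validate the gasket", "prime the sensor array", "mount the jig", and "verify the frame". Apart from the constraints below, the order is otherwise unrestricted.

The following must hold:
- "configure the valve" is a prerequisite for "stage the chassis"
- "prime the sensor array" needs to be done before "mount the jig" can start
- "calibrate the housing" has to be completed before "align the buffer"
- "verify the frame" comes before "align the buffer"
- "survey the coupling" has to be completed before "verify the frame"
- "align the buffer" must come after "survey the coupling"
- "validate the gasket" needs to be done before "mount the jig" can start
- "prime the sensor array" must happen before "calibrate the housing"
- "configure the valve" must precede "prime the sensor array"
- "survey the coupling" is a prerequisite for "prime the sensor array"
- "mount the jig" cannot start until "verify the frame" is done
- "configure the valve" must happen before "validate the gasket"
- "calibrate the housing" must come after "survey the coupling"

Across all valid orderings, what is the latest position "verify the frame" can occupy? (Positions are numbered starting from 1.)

The steps that are forced after "verify the frame", directly or by a chain of constraints, are "align the buffer", "mount the jig". That's 2 steps.
So at least 2 steps follow "verify the frame", putting "verify the frame" no later than position 7. That position is achievable by scheduling everything else first.

7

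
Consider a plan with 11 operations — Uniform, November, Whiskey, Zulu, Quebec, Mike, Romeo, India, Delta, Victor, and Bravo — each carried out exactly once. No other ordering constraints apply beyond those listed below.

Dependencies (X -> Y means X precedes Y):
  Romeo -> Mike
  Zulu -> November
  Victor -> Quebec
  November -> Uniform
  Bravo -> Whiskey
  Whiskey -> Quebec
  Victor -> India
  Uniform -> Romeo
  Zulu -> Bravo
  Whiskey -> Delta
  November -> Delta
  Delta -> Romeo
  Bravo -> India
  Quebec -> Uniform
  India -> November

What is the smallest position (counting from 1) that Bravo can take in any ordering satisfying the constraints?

Working backwards through the constraints from Bravo, its only required predecessor is Zulu.
So at minimum 1 operation comes before Bravo, putting Bravo no earlier than position 2. That position is achievable by scheduling exactly that predecessor first.

2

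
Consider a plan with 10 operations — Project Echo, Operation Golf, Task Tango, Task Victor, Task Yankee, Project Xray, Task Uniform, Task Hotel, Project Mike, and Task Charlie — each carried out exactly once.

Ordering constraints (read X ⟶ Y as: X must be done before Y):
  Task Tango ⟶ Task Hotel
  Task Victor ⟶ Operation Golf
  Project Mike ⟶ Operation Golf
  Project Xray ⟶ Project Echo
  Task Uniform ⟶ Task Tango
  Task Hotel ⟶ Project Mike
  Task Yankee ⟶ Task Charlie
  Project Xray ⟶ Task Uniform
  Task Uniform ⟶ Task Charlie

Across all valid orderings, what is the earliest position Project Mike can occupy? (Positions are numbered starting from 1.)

5

Every operation that must precede Project Mike has to come before it. Tracing all chains that end at Project Mike, those operations are: Task Tango, Project Xray, Task Uniform, Task Hotel — 4 in total.
So at minimum 4 operations come before Project Mike, putting Project Mike no earlier than position 5. That position is achievable by scheduling exactly those predecessors first.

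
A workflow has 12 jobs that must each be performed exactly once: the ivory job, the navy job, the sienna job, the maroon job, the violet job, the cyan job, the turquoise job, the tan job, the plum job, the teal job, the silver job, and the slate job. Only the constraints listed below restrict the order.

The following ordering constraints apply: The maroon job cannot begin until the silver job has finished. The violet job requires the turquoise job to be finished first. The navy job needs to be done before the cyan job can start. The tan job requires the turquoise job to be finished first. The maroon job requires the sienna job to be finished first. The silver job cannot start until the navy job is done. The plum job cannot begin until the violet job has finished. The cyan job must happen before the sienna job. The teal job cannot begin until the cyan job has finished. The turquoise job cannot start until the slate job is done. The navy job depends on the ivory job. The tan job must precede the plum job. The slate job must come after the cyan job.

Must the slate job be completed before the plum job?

Yes

Tracing the constraints gives a chain: the slate job → the turquoise job → the violet job → the plum job.
That forces the slate job before the plum job in every valid schedule.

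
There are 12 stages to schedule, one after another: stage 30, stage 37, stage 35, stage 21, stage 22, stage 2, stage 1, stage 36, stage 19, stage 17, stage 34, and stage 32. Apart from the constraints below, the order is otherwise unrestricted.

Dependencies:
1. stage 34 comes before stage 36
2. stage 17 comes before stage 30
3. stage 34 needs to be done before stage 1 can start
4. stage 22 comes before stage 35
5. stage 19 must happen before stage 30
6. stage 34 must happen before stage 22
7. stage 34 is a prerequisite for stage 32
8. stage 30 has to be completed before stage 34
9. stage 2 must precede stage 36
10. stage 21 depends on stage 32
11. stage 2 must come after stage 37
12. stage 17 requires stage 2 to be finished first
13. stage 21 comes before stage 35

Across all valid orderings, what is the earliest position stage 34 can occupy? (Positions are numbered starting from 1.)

Every stage that must precede stage 34 has to come before it. Tracing all chains that end at stage 34, those stages are: stage 30, stage 37, stage 2, stage 19, stage 17 — 5 in total.
With 5 mandatory predecessors, the earliest stage 34 can sit is position 5+1 = 6, and placing just those 5 first achieves it.

6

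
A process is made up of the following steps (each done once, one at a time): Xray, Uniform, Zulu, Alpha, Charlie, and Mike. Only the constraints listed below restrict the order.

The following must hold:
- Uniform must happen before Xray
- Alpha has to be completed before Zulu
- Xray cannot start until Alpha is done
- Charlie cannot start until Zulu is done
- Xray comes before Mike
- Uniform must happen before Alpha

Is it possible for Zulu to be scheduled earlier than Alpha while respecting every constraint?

No

There is a dependency chain Alpha → Zulu, so Zulu always comes after Alpha.
So no valid ordering can have Zulu before Alpha.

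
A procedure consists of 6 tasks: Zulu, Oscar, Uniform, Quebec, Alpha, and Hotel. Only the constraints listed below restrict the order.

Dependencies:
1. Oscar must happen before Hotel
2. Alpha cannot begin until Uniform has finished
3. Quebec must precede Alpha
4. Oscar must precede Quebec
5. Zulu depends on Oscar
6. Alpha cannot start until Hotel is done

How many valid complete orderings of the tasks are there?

38

The tasks with no prerequisites are Oscar, Uniform; any of them can be placed first.
Systematically extending each partial ordering one task at a time and counting, there are 38 complete orderings.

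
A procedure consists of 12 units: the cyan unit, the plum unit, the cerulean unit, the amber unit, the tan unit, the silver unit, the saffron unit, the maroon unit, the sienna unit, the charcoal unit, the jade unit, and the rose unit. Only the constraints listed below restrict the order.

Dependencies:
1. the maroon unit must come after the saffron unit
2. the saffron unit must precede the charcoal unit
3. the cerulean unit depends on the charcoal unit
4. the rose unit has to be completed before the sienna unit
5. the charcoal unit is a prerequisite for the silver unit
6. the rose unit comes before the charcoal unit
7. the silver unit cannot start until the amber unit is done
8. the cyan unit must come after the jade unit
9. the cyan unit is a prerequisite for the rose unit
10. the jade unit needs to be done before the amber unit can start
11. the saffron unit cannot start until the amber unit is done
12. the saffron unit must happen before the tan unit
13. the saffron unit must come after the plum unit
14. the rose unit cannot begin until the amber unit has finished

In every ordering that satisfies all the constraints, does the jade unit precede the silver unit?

Yes

Following the dependencies: the jade unit → the amber unit → the silver unit.
So the jade unit must precede the silver unit in any valid ordering.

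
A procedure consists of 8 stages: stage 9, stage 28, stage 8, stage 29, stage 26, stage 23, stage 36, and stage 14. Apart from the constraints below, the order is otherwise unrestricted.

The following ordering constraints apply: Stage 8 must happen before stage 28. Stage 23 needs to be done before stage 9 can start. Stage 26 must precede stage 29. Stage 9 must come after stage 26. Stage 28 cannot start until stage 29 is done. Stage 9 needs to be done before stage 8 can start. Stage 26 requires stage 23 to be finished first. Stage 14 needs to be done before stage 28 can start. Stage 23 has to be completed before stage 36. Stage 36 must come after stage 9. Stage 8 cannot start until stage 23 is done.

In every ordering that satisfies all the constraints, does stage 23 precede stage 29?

Yes

Chaining the stated constraints: stage 23 → stage 26 → stage 29.
That forces stage 23 before stage 29 in every valid schedule.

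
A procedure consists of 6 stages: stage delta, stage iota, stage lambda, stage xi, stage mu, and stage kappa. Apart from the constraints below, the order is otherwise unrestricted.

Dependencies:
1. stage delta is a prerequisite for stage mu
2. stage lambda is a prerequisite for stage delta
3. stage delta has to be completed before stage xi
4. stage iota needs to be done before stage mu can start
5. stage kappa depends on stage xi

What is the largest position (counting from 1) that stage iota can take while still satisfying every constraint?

The only stage forced after stage iota (directly or by a chain) is stage mu.
So at least 1 stage follows stage iota, putting stage iota no later than position 5. That position is achievable by scheduling everything else first.

5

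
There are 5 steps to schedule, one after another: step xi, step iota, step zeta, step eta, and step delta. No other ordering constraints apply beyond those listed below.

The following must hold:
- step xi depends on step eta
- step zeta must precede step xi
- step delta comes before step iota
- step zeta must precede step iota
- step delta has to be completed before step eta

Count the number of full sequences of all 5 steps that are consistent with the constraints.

8

2 steps have no prerequisites (step zeta, step delta), so any of them could come first.
Systematically extending each partial ordering one step at a time and counting, there are 8 complete orderings.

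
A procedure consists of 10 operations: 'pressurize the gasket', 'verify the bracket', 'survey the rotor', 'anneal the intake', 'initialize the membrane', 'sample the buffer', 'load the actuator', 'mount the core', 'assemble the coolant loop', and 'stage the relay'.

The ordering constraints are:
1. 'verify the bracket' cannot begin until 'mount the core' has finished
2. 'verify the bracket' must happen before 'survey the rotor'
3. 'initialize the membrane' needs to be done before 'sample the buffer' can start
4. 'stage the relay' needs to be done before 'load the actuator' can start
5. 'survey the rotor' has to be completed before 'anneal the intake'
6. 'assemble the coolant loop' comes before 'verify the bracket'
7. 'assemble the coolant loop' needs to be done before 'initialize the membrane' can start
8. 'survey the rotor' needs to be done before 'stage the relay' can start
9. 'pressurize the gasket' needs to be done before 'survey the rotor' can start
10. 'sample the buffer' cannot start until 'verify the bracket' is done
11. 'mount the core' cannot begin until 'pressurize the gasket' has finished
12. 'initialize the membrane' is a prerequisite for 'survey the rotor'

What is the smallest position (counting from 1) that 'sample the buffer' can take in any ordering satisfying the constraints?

Working backwards through the constraints from 'sample the buffer', its full set of required predecessors is 'pressurize the gasket', 'verify the bracket', 'initialize the membrane', 'mount the core', 'assemble the coolant loop' — 5 of them.
With 5 mandatory predecessors, the earliest 'sample the buffer' can sit is position 5+1 = 6, and placing just those 5 first achieves it.

6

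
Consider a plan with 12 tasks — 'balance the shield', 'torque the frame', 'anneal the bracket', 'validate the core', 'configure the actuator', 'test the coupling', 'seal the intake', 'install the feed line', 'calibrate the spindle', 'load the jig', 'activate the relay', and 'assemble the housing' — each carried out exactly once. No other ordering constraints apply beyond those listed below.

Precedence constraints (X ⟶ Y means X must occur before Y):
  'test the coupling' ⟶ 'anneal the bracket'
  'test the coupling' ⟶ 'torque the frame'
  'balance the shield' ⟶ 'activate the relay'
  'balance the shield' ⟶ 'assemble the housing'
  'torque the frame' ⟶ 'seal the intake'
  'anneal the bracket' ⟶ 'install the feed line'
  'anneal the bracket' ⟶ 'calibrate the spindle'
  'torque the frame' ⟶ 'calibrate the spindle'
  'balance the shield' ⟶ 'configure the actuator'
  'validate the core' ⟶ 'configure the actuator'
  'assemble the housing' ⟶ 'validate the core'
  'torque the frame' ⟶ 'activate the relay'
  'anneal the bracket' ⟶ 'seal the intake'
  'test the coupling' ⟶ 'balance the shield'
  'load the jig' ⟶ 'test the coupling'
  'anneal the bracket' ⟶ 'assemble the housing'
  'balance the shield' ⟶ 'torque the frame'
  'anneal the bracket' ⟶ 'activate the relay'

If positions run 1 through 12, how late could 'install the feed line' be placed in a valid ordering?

12

Nothing depends on 'install the feed line', so it can be the final task, position 12.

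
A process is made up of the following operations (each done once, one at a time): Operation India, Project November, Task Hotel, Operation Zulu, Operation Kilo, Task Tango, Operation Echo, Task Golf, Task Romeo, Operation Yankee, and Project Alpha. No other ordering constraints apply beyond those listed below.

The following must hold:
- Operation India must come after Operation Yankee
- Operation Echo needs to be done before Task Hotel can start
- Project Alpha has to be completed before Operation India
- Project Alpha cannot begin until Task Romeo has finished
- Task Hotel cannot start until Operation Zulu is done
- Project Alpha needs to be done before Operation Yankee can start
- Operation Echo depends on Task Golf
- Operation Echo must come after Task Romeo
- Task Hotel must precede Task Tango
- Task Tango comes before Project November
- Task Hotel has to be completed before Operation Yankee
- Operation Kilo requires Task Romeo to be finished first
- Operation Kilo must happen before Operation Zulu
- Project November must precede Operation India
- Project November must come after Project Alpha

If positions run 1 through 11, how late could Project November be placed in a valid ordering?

Following the constraints forward from Project November, its only required successor is Operation India.
So at least 1 operation follows Project November, putting Project November no later than position 10. That position is achievable by scheduling everything else first.

10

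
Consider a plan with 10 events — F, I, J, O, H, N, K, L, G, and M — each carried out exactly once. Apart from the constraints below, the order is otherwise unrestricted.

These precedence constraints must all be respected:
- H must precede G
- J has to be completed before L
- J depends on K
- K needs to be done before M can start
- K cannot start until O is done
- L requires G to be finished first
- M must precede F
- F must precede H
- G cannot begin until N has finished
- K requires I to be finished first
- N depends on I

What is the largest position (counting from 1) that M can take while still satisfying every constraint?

6

The events that are forced after M, directly or by a chain of constraints, are F, H, L, G. That's 4 events.
So at least 4 events follow M, putting M no later than position 6. That position is achievable by scheduling everything else first.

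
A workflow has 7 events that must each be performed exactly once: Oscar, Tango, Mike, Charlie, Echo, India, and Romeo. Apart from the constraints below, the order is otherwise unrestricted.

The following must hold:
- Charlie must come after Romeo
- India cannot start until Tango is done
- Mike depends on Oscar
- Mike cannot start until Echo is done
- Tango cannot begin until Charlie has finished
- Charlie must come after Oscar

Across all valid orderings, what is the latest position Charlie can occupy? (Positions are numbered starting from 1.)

The events that are forced after Charlie, directly or by a chain of constraints, are Tango, India. That's 2 events.
So at least 2 events follow Charlie, putting Charlie no later than position 5. That position is achievable by scheduling everything else first.

5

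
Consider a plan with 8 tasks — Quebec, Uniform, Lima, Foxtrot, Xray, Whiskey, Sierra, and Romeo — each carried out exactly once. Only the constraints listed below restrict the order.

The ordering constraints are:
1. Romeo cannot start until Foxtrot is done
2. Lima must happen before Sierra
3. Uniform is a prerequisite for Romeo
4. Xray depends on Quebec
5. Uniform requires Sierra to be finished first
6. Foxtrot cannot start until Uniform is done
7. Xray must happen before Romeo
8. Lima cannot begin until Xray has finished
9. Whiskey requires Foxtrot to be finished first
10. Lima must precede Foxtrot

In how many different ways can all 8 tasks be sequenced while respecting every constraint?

2

Only Quebec has no prerequisites, so it must go first.
Enumerating by repeatedly choosing an available task (one whose prerequisites are all placed) gives 2 distinct complete orderings.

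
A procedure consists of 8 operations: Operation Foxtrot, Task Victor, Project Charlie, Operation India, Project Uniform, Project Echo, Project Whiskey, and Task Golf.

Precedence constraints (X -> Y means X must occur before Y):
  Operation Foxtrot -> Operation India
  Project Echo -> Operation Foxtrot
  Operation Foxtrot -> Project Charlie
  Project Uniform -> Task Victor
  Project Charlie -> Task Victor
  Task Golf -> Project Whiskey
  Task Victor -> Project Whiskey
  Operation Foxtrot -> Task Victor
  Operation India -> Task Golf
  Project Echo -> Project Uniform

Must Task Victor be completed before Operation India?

Task Victor and Operation India are not related by any chain of constraints.
A valid ordering placing Operation India before Task Victor exists, so the answer is no.

No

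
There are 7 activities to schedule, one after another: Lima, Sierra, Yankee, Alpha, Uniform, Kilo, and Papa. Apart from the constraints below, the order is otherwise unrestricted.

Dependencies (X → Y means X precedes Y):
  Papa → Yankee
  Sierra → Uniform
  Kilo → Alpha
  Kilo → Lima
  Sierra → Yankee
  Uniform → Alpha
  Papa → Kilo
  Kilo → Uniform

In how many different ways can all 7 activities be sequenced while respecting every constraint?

The activities with no prerequisites are Sierra, Papa; any of them can be placed first.
Enumerating by repeatedly choosing an available activity (one whose prerequisites are all placed) gives 45 distinct complete orderings.

45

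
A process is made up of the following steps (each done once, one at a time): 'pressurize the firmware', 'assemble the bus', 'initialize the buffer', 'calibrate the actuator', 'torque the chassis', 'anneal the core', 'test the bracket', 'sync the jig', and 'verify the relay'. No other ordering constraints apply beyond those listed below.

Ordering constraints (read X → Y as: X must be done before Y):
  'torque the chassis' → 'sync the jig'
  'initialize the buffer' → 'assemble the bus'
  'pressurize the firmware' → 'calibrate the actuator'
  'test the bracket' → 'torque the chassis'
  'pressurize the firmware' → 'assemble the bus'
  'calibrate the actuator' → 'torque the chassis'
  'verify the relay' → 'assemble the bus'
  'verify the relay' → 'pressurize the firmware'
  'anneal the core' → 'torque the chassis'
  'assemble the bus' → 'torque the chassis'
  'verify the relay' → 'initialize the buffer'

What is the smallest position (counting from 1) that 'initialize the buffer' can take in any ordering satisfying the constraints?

The only step forced before 'initialize the buffer' (directly or transitively) is 'verify the relay'.
With 1 mandatory predecessor, the earliest 'initialize the buffer' can sit is position 1+1 = 2, and placing just that one first achieves it.

2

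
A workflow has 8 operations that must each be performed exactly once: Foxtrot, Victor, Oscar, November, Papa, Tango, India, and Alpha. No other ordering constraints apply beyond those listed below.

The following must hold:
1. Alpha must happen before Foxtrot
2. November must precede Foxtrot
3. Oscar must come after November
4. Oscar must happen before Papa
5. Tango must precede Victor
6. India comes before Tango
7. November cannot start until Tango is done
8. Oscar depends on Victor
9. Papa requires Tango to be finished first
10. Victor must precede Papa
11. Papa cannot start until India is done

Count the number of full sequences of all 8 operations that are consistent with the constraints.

2 operations have no prerequisites (India, Alpha), so any of them could come first.
Counting all ways to extend the partial order to a total order gives 40.

40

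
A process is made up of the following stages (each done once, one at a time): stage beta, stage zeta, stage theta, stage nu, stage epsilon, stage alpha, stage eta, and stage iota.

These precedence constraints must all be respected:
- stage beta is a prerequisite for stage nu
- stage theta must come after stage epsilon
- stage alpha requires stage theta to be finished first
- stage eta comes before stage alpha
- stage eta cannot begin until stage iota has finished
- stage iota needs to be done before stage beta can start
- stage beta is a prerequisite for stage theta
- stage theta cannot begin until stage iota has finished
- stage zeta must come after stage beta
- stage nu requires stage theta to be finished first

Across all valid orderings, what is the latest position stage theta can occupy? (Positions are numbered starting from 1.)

Every stage that must follow stage theta has to come after it. Tracing all chains starting from stage theta, those stages are: stage nu, stage alpha — 2 in total.
With 2 mandatory successors out of 8 stages total, the latest slot for stage theta is 8−2 = 6, and it's reachable by doing all non-successors before stage theta.

6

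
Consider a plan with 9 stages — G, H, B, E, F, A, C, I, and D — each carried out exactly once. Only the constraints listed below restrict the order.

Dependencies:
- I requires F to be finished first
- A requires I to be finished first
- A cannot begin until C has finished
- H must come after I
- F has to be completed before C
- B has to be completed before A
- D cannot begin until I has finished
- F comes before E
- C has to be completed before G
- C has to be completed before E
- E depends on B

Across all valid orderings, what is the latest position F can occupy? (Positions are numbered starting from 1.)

Following every chain forward from F, the stages that must come later are G, H, E, A, C, I, D — 7 of them.
So at least 7 stages follow F, putting F no later than position 2. That position is achievable by scheduling everything else first.

2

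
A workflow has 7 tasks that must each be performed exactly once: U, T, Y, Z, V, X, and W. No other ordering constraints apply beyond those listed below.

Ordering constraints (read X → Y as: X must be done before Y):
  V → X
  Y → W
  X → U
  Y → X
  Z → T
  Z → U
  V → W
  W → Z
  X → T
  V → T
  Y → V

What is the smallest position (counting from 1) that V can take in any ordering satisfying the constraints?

2

The only task forced before V (directly or transitively) is Y.
So at minimum 1 task comes before V, putting V no earlier than position 2. That position is achievable by scheduling exactly that predecessor first.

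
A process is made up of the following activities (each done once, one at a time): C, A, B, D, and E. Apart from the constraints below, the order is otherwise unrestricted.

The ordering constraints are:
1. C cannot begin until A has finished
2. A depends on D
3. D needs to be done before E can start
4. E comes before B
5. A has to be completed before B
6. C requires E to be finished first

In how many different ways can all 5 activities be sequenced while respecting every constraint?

4

D is the only activity with nothing required before it, so every ordering starts there.
Counting all ways to extend the partial order to a total order gives 4.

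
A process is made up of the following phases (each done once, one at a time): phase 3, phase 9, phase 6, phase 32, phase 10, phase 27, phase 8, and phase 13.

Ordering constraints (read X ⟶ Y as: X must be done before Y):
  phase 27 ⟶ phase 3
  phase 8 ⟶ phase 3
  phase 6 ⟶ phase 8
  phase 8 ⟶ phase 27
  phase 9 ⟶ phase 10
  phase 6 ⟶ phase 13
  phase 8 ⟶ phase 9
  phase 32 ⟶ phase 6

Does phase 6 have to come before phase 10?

Yes

Following the dependencies: phase 6 → phase 8 → phase 9 → phase 10.
So phase 6 must precede phase 10 in any valid ordering.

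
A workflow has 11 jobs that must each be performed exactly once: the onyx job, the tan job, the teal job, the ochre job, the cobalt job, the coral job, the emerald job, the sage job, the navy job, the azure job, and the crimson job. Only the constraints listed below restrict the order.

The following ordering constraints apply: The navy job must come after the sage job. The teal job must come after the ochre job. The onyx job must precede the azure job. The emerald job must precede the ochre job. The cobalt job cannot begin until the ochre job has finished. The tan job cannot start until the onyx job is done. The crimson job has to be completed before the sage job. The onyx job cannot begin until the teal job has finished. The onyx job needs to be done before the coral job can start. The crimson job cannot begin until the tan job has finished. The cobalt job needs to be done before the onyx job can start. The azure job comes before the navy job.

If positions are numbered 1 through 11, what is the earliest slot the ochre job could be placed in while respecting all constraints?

The only job forced before the ochre job (directly or transitively) is the emerald job.
With 1 mandatory predecessor, the earliest the ochre job can sit is position 1+1 = 2, and placing just that one first achieves it.

2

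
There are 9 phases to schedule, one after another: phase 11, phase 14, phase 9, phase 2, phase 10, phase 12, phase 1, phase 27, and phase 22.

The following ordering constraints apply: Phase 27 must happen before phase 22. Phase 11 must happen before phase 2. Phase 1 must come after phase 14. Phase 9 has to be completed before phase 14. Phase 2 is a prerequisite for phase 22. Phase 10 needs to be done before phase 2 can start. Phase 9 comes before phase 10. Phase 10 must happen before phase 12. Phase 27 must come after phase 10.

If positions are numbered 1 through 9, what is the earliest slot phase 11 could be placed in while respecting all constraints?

1

Nothing is required before phase 11; it can be the very first phase.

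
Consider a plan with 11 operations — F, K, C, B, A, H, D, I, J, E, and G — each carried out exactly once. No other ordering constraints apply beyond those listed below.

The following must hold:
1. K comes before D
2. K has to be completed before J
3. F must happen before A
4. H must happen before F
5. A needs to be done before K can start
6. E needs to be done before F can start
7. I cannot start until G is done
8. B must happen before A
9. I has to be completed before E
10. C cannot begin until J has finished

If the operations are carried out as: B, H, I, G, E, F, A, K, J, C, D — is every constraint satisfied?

Here G comes after I.
That contradicts the constraint that G must precede I.

No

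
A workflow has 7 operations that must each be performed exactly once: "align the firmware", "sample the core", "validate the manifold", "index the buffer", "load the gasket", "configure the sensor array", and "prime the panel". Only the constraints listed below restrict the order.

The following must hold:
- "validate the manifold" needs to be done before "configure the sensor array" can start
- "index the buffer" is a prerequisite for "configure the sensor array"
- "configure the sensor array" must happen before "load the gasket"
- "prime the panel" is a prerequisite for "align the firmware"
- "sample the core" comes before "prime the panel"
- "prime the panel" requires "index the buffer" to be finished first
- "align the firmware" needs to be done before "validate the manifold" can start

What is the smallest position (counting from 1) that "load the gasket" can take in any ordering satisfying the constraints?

The operations that are forced before "load the gasket", directly or transitively, are "align the firmware", "sample the core", "validate the manifold", "index the buffer", "configure the sensor array", "prime the panel". That's 6 operations.
So at minimum 6 operations come before "load the gasket", putting "load the gasket" no earlier than position 7. That position is achievable by scheduling exactly those predecessors first.

7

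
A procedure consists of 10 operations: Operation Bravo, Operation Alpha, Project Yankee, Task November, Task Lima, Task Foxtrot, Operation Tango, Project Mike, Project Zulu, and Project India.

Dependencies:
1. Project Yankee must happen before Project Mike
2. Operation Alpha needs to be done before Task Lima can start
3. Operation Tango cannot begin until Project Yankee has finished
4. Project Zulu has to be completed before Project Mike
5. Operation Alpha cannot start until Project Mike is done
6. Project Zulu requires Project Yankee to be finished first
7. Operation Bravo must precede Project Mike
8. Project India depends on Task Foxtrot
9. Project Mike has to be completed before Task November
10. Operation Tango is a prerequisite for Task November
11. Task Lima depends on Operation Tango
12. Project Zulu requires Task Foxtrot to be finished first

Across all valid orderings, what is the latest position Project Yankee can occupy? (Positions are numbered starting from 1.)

The operations that are forced after Project Yankee, directly or by a chain of constraints, are Operation Alpha, Task November, Task Lima, Operation Tango, Project Mike, Project Zulu. That's 6 operations.
So at least 6 operations follow Project Yankee, putting Project Yankee no later than position 4. That position is achievable by scheduling everything else first.

4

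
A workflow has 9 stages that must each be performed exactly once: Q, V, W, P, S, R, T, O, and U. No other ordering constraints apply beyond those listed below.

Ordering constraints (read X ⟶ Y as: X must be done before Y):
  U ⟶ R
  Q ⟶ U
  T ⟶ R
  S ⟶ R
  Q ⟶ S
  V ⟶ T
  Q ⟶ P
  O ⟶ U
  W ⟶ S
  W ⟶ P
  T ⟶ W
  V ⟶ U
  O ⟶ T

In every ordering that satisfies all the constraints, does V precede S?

Yes

Tracing the constraints gives a chain: V → T → W → S.
That forces V before S in every valid schedule.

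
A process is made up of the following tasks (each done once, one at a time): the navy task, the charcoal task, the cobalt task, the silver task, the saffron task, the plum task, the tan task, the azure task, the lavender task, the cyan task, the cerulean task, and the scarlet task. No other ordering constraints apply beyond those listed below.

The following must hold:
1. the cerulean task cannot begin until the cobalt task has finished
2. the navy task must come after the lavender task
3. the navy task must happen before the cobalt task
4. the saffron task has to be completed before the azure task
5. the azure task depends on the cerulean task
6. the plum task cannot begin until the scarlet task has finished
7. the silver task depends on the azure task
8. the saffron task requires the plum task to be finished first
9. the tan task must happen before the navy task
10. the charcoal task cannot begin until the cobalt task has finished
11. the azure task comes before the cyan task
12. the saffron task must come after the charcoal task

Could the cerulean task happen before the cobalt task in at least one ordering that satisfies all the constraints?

No

The constraints give a chain the cobalt task → the cerulean task, which forces the cobalt task before the cerulean task.
So no valid ordering can have the cerulean task before the cobalt task.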